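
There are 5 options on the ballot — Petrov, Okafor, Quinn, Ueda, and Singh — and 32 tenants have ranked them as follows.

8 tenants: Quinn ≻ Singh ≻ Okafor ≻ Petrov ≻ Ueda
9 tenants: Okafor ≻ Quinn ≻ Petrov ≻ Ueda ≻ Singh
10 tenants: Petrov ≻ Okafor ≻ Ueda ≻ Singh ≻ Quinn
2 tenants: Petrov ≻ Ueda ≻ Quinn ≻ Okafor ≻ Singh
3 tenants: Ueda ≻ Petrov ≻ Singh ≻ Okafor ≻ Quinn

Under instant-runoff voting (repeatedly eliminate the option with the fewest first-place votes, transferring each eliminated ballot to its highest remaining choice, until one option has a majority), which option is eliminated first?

Singh

Round 1: Petrov 12, Okafor 9, Quinn 8, Ueda 3, Singh 0. Singh has the fewest and is eliminated.
Round 2: Petrov 12, Okafor 9, Quinn 8, Ueda 3. Ueda has the fewest and is eliminated.
Round 3: Petrov 15, Okafor 9, Quinn 8. Quinn has the fewest and is eliminated.
Round 4: Okafor 17, Petrov 15. Okafor has a majority.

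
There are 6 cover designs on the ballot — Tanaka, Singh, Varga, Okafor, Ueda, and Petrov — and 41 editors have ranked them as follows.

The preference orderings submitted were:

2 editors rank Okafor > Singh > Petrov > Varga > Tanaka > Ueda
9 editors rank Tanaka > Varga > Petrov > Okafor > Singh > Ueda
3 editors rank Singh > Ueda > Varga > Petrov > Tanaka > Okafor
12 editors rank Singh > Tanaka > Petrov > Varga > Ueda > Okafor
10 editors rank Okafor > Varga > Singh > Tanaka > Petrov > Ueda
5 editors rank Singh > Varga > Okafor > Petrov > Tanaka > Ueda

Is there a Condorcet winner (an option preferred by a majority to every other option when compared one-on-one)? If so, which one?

Head-to-head results (41 voters total):
Tanaka vs Singh: Singh wins 32–9.
Tanaka vs Varga: Tanaka wins 21–20.
Tanaka vs Okafor: Tanaka wins 24–17.
Tanaka vs Ueda: Tanaka wins 38–3.
Tanaka vs Petrov: Tanaka wins 31–10.
Singh vs Varga: Singh wins 22–19.
Singh vs Okafor: Okafor wins 21–20.
Singh vs Ueda: Singh wins 41–0.
Singh vs Petrov: Singh wins 32–9.
Varga vs Okafor: Varga wins 29–12.
Varga vs Ueda: Varga wins 38–3.
Varga vs Petrov: Varga wins 27–14.
Okafor vs Ueda: Okafor wins 26–15.
Okafor vs Petrov: Petrov wins 24–17.
Ueda vs Petrov: Petrov wins 38–3.
No candidate beats all others: Tanaka beats Okafor beats Singh beats Tanaka, a majority cycle.

No Condorcet winner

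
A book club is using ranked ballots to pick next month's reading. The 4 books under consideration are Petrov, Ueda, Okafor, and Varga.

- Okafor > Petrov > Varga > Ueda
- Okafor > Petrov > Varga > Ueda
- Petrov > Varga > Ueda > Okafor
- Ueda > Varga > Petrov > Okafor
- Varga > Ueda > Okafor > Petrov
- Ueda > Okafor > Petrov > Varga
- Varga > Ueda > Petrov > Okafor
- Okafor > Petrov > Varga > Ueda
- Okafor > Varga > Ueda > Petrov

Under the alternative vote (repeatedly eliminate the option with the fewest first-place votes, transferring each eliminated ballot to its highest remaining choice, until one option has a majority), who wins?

Okafor

Round 1: Okafor 4, Ueda 2, Varga 2, Petrov 1. Petrov has the fewest and is eliminated.
Round 2: Okafor 4, Varga 3, Ueda 2. Ueda has the fewest and is eliminated.
Round 3: Okafor 5, Varga 4. Okafor has a majority.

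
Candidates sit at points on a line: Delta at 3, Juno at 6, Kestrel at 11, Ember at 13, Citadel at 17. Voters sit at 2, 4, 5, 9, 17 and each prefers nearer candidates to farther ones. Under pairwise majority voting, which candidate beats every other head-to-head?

Juno

With single-peaked preferences on a line, the Condorcet winner is the candidate closest to the median voter.
The median voter (position 5) is closest to Juno at 6.
Check: Juno vs Kestrel — voters closer to Juno: 3 of 5.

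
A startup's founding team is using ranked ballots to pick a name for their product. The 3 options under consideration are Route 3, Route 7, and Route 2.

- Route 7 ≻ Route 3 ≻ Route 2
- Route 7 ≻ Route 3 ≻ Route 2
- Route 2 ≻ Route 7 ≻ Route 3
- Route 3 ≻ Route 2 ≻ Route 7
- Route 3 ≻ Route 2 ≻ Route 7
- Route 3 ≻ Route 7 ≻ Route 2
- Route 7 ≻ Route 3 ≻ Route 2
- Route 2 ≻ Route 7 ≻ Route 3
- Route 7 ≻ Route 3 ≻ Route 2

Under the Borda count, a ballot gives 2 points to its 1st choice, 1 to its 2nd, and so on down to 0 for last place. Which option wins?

Route 7

Borda scores:
  Route 3: 1 + 1 + 0 + 2 + 2 + 2 + 1 + 0 + 1 = 10
  Route 7: 2 + 2 + 1 + 0 + 0 + 1 + 2 + 1 + 2 = 11
  Route 2: 0 + 0 + 2 + 1 + 1 + 0 + 0 + 2 + 0 = 6
Route 7 has the highest total.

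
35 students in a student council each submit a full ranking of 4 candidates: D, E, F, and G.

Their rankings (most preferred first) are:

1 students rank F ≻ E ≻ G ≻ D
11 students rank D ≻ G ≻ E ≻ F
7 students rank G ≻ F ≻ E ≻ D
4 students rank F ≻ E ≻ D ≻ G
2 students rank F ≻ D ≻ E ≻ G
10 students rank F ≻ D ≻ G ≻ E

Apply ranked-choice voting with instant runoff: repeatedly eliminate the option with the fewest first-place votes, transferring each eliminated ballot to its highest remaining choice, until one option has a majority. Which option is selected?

F

Round 1: F 17, D 11, G 7, E 0. E has the fewest and is eliminated.
Round 2: F 17, D 11, G 7. G has the fewest and is eliminated.
Round 3: F 24, D 11. F has a majority.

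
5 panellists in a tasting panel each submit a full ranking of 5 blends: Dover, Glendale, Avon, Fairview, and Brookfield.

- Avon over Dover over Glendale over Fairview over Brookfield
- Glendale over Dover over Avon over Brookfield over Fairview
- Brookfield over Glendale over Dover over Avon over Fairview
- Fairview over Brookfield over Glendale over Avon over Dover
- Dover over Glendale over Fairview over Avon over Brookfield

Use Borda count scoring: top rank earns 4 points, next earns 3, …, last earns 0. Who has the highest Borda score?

Glendale

Borda scores:
  Dover: 3 + 3 + 2 + 0 + 4 = 12
  Glendale: 2 + 4 + 3 + 2 + 3 = 14
  Avon: 4 + 2 + 1 + 1 + 1 = 9
  Fairview: 1 + 0 + 0 + 4 + 2 = 7
  Brookfield: 0 + 1 + 4 + 3 + 0 = 8
Glendale has the highest total.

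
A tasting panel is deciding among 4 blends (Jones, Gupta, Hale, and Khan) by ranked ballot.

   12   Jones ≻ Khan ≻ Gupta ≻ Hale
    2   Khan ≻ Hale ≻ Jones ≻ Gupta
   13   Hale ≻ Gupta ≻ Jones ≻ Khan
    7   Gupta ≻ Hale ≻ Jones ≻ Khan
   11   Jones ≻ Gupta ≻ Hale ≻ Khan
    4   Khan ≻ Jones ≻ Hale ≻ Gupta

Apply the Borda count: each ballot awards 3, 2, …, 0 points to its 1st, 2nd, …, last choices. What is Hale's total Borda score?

72

Borda scores:
  Jones: 12·3 + 2·1 + 13·1 + 7·1 + 11·3 + 4·2 = 99
  Gupta: 12·1 + 2·0 + 13·2 + 7·3 + 11·2 + 4·0 = 81
  Hale: 12·0 + 2·2 + 13·3 + 7·2 + 11·1 + 4·1 = 72
  Khan: 12·2 + 2·3 + 13·0 + 7·0 + 11·0 + 4·3 = 42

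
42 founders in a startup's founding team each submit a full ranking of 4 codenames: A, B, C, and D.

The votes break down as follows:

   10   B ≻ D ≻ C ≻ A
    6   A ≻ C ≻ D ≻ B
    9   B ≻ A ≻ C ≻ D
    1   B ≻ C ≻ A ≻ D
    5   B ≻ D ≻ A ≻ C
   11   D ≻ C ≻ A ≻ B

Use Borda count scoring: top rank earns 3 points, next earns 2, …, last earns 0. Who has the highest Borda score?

B

Borda scores:
  A: 10·0 + 6·3 + 9·2 + 1 + 5·1 + 11·1 = 53
  B: 10·3 + 6·0 + 9·3 + 3 + 5·3 + 11·0 = 75
  C: 10·1 + 6·2 + 9·1 + 2 + 5·0 + 11·2 = 55
  D: 10·2 + 6·1 + 9·0 + 0 + 5·2 + 11·3 = 69
B has the highest total.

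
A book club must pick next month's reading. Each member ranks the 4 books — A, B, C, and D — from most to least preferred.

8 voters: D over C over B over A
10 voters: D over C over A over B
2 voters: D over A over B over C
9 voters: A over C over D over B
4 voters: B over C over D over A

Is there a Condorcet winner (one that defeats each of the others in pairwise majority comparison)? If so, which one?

Head-to-head results (33 voters total):
A vs B: A wins 21–12.
A vs C: C wins 22–11.
A vs D: D wins 24–9.
B vs C: C wins 27–6.
B vs D: D wins 29–4.
C vs D: D wins 20–13.
D beats each rival — A (24–9), B (29–4), C (20–13) — so D is the Condorcet winner.

D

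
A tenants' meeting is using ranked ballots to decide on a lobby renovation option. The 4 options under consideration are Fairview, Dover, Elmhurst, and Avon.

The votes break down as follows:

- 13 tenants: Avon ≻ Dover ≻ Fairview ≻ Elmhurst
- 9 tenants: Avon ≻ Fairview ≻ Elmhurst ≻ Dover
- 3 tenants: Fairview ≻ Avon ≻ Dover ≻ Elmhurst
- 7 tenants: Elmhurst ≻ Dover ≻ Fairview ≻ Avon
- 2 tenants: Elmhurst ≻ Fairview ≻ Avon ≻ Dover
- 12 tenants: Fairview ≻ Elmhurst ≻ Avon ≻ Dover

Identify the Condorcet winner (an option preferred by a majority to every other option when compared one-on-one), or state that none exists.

Fairview

Head-to-head results (46 voters total):
Fairview vs Dover: Fairview wins 26–20.
Fairview vs Elmhurst: Fairview wins 37–9.
Fairview vs Avon: Fairview wins 24–22.
Dover vs Elmhurst: Elmhurst wins 30–16.
Dover vs Avon: Avon wins 39–7.
Elmhurst vs Avon: Avon wins 25–21.
Fairview beats each rival — Dover (26–20), Elmhurst (37–9), Avon (24–22) — so Fairview is the Condorcet winner.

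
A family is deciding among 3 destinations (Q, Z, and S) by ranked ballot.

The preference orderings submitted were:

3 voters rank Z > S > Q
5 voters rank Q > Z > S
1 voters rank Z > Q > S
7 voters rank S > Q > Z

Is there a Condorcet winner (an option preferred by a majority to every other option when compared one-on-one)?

No

Head-to-head results (16 voters total):
Q vs Z: Q wins 12–4.
Q vs S: S wins 10–6.
Z vs S: Z wins 9–7.
No candidate beats all others: Q beats Z beats S beats Q, a majority cycle.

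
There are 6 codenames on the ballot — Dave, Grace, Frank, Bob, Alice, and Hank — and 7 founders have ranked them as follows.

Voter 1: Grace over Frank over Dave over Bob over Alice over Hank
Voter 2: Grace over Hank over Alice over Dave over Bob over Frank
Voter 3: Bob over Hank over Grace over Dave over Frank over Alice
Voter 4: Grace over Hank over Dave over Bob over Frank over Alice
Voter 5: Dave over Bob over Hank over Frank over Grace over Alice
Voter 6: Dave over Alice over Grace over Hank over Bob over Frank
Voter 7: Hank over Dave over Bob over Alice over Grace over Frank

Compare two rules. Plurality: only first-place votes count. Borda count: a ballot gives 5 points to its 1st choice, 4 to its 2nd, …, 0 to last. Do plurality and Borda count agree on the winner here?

Plurality first-place counts: Dave 2, Grace 3, Frank 0, Bob 1, Alice 0, Hank 1 → Grace.
Borda totals: Dave 24, Grace 23, Frank 8, Bob 18, Alice 10, Hank 22 → Dave.
The two rules disagree: plurality picks Grace, Borda picks Dave.

No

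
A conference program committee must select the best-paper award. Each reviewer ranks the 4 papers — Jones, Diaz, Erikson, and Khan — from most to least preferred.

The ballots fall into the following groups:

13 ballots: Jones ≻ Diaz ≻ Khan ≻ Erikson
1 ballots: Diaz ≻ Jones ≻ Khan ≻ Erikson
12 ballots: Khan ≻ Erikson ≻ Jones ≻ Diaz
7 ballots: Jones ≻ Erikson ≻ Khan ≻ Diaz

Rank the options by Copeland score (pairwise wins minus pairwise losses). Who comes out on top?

Jones

Pairwise results:
  Jones vs Diaz: Jones wins 32–1.
  Jones vs Erikson: Jones wins 21–12.
  Jones vs Khan: Jones wins 21–12.
  Diaz vs Erikson: Erikson wins 19–14.
  Diaz vs Khan: Khan wins 19–14.
  Erikson vs Khan: Khan wins 26–7.
Copeland scores (wins − losses):
  Jones: 3 − 0 = 3
  Diaz: 0 − 3 = -3
  Erikson: 1 − 2 = -1
  Khan: 2 − 1 = 1
Jones has the best Copeland score.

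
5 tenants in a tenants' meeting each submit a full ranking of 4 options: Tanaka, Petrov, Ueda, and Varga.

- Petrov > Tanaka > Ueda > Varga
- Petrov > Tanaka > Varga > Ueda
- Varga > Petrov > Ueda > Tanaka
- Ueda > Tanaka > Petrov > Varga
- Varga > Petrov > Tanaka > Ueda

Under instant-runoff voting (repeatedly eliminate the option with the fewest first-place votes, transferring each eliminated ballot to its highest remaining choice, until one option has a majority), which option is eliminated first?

Tanaka

Round 1: Petrov 2, Varga 2, Ueda 1, Tanaka 0. Tanaka has the fewest and is eliminated.
Round 2: Petrov 2, Varga 2, Ueda 1. Ueda has the fewest and is eliminated.
Round 3: Petrov 3, Varga 2. Petrov has a majority.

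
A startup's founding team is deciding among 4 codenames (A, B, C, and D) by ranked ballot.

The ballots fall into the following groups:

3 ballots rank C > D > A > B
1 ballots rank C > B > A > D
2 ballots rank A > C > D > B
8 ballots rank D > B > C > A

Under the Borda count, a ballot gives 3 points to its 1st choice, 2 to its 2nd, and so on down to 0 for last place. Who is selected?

Borda scores:
  A: 3·1 + 1 + 2·3 + 8·0 = 10
  B: 3·0 + 2 + 2·0 + 8·2 = 18
  C: 3·3 + 3 + 2·2 + 8·1 = 24
  D: 3·2 + 0 + 2·1 + 8·3 = 32
D has the highest total.

D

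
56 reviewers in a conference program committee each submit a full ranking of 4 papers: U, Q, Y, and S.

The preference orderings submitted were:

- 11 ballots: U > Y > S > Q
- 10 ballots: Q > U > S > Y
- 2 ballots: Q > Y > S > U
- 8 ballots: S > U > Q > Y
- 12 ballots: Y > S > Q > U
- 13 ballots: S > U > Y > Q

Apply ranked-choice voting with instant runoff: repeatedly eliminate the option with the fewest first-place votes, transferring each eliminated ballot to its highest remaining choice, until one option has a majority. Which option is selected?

S

Round 1: S 21, Q 12, Y 12, U 11. U has the fewest and is eliminated.
Round 2: Y 23, S 21, Q 12. Q has the fewest and is eliminated.
Round 3: S 31, Y 25. S has a majority.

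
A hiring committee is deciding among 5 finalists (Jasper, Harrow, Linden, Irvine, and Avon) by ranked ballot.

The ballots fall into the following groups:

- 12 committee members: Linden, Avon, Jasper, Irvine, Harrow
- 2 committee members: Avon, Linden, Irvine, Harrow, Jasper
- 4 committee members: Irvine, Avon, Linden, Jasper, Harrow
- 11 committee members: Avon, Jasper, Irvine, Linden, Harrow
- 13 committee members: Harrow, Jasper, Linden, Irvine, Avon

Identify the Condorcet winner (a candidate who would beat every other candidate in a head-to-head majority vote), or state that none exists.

There is no Condorcet winner

Head-to-head results (42 voters total):
Jasper vs Harrow: Jasper wins 27–15.
Jasper vs Linden: Jasper wins 24–18.
Jasper vs Irvine: Jasper wins 36–6.
Jasper vs Avon: Avon wins 29–13.
Harrow vs Linden: Linden wins 29–13.
Harrow vs Irvine: Irvine wins 29–13.
Harrow vs Avon: Avon wins 29–13.
Linden vs Irvine: Linden wins 27–15.
Linden vs Avon: Linden wins 25–17.
Irvine vs Avon: Avon wins 25–17.
No candidate beats all others: Jasper beats Linden beats Avon beats Jasper, a majority cycle.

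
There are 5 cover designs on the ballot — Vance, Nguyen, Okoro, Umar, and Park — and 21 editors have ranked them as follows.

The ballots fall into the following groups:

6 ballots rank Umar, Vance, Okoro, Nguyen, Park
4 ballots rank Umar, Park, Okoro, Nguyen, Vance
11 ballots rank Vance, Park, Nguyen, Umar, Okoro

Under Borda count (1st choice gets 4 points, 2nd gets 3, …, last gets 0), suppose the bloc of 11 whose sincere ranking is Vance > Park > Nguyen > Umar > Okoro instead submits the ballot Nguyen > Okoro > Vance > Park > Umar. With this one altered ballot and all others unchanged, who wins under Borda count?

Nguyen

Borda totals with the altered ballot: Vance 40, Nguyen 54, Okoro 53, Umar 40, Park 23.
The switch changes the winner from Vance to Nguyen.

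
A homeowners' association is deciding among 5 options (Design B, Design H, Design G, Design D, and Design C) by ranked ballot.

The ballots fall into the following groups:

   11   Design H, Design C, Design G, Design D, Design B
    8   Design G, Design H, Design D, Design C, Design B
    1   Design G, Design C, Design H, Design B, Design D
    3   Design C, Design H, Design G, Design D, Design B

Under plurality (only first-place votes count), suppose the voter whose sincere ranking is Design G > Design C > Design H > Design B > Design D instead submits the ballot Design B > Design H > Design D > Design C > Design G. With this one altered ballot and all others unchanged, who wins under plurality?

First-place totals with the altered ballot: Design B 1, Design H 11, Design G 8, Design D 0, Design C 3.
The winner is unchanged: still Design H.

Design H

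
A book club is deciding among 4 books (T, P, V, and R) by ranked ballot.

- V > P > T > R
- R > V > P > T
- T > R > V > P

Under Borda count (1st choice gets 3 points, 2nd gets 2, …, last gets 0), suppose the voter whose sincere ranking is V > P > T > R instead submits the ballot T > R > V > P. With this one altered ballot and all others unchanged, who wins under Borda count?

R

Borda totals with the altered ballot: T 6, P 1, V 4, R 7.
The switch changes the winner from V to R.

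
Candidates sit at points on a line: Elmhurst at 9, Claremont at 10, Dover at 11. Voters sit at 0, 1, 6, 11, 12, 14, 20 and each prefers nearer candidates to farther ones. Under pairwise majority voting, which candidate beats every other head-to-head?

With single-peaked preferences on a line, the Condorcet winner is the candidate closest to the median voter.
The median voter (position 11) is closest to Dover at 11.
Check: Dover vs Elmhurst — voters closer to Dover: 4 of 7.

Dover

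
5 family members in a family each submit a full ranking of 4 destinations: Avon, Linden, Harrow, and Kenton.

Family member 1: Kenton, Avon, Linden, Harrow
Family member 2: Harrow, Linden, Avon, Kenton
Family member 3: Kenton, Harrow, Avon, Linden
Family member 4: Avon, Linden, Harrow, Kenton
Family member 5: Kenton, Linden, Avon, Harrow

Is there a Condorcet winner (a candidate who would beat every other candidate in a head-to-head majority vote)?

Head-to-head results (5 voters total):
Avon vs Linden: Avon wins 3–2.
Avon vs Harrow: Avon wins 3–2.
Avon vs Kenton: Kenton wins 3–2.
Linden vs Harrow: Linden wins 3–2.
Linden vs Kenton: Kenton wins 3–2.
Harrow vs Kenton: Kenton wins 3–2.
Kenton beats each rival — Avon (3–2), Linden (3–2), Harrow (3–2) — so Kenton is the Condorcet winner.

Yes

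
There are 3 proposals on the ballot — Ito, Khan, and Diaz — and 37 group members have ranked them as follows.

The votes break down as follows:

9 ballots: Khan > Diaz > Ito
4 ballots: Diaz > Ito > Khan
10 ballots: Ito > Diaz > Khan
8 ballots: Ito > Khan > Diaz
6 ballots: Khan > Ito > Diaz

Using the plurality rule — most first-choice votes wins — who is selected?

Ito

First-place vote totals:
  Ito: 18
  Khan: 15
  Diaz: 4
Ito has the most first-place votes.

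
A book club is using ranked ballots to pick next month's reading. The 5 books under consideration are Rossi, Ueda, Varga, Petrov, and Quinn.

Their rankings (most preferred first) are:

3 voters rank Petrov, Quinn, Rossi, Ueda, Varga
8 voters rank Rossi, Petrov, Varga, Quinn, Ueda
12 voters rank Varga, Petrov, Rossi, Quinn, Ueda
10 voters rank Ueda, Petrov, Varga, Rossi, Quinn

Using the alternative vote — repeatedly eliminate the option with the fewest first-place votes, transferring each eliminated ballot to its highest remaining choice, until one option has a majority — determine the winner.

Round 1: Varga 12, Ueda 10, Rossi 8, Petrov 3, Quinn 0. Quinn has the fewest and is eliminated.
Round 2: Varga 12, Ueda 10, Rossi 8, Petrov 3. Petrov has the fewest and is eliminated.
Round 3: Varga 12, Rossi 11, Ueda 10. Ueda has the fewest and is eliminated.
Round 4: Varga 22, Rossi 11. Varga has a majority.

Varga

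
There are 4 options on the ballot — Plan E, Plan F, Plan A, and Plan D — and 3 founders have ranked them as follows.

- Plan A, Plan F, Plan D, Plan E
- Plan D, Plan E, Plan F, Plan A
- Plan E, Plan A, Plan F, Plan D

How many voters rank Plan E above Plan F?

2

Ballots ranking Plan E above Plan F: 2.
Ballots ranking Plan F above Plan E: 1.
So 2 of 3 voters prefer Plan E to Plan F.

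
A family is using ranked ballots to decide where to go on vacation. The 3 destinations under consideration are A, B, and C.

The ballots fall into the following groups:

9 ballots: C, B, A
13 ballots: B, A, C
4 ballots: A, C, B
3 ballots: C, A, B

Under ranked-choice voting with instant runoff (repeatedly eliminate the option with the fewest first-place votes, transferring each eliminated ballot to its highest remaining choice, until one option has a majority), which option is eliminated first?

A

Round 1: B 13, C 12, A 4. A has the fewest and is eliminated.
Round 2: C 16, B 13. C has a majority.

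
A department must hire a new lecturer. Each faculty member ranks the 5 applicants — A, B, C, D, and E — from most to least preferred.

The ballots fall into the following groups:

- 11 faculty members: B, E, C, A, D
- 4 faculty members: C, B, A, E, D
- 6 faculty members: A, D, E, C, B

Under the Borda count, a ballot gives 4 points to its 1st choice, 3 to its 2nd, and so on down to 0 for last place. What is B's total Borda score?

56

Borda scores:
  A: 11·1 + 4·2 + 6·4 = 43
  B: 11·4 + 4·3 + 6·0 = 56
  C: 11·2 + 4·4 + 6·1 = 44
  D: 11·0 + 4·0 + 6·3 = 18
  E: 11·3 + 4·1 + 6·2 = 49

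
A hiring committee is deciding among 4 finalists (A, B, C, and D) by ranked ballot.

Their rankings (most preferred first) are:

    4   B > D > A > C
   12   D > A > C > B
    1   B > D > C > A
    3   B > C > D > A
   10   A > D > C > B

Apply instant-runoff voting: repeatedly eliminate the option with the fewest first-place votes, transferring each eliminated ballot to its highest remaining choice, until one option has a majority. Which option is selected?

Round 1: D 12, A 10, B 8, C 0. C has the fewest and is eliminated.
Round 2: D 12, A 10, B 8. B has the fewest and is eliminated.
Round 3: D 20, A 10. D has a majority.

D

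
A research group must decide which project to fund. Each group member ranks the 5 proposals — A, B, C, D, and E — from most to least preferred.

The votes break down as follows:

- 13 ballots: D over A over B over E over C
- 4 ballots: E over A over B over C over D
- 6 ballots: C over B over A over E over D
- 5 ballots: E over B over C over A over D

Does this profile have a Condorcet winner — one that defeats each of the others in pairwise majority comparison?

Head-to-head results (28 voters total):
A vs B: A wins 17–11.
A vs C: A wins 17–11.
A vs D: A wins 15–13.
A vs E: A wins 19–9.
B vs C: B wins 22–6.
B vs D: B wins 15–13.
B vs E: B wins 19–9.
C vs D: C wins 15–13.
C vs E: E wins 22–6.
D vs E: E wins 15–13.
A beats each rival — B (17–11), C (17–11), D (15–13), E (19–9) — so A is the Condorcet winner.

Yes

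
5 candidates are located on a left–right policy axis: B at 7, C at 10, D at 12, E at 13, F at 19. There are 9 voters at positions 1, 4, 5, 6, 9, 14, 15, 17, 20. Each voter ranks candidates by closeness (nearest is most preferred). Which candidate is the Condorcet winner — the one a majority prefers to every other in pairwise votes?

With single-peaked preferences on a line, the Condorcet winner is the candidate closest to the median voter.
The median voter (position 9) is closest to C at 10.
Check: C vs F — voters closer to C: 6 of 9.

C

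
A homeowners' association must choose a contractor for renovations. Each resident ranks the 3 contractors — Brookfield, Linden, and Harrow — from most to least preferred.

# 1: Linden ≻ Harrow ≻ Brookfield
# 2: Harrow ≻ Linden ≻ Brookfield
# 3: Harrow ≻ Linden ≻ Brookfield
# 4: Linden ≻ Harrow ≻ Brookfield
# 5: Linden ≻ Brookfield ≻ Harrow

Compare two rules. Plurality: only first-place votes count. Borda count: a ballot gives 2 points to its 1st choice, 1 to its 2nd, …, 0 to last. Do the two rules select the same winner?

Plurality first-place counts: Brookfield 0, Linden 3, Harrow 2 → Linden.
Borda totals: Brookfield 1, Linden 8, Harrow 6 → Linden.
The two rules agree on Linden.

Yes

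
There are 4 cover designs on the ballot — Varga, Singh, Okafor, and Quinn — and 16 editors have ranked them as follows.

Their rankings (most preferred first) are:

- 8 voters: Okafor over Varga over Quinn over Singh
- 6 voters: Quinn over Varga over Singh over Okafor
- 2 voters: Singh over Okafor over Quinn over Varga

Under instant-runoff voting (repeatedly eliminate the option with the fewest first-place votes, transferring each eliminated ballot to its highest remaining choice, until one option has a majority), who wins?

Round 1: Okafor 8, Quinn 6, Singh 2, Varga 0. Varga has the fewest and is eliminated.
Round 2: Okafor 8, Quinn 6, Singh 2. Singh has the fewest and is eliminated.
Round 3: Okafor 10, Quinn 6. Okafor has a majority.

Okafor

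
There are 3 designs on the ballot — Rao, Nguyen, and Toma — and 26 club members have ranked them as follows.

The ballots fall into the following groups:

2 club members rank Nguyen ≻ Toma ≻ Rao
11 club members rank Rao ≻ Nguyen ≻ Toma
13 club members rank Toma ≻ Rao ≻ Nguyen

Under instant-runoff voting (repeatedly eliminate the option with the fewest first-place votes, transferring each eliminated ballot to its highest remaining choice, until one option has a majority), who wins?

Toma

Round 1: Toma 13, Rao 11, Nguyen 2. Nguyen has the fewest and is eliminated.
Round 2: Toma 15, Rao 11. Toma has a majority.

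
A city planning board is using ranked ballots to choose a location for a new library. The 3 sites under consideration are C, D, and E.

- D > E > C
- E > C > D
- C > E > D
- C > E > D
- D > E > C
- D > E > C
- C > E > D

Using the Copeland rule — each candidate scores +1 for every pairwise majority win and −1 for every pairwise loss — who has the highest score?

E

Pairwise results:
  C vs D: C wins 4–3.
  C vs E: E wins 4–3.
  D vs E: E wins 4–3.
Copeland scores (wins − losses):
  C: 1 − 1 = 0
  D: 0 − 2 = -2
  E: 2 − 0 = 2
E has the best Copeland score.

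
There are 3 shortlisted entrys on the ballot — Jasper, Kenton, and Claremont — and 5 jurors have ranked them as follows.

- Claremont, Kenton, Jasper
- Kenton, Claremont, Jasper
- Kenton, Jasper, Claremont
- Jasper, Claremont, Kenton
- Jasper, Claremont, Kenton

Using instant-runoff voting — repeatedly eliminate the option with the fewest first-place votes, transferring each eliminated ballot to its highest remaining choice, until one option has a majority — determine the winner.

Round 1: Jasper 2, Kenton 2, Claremont 1. Claremont has the fewest and is eliminated.
Round 2: Kenton 3, Jasper 2. Kenton has a majority.

Kenton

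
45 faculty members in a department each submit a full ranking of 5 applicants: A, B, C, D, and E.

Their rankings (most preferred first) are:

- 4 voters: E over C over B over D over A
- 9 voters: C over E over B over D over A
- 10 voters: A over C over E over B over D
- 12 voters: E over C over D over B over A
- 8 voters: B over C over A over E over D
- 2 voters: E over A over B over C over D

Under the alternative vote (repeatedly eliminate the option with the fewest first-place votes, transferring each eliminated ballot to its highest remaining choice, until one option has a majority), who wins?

C

Round 1: E 18, A 10, C 9, B 8, D 0. D has the fewest and is eliminated.
Round 2: E 18, A 10, C 9, B 8. B has the fewest and is eliminated.
Round 3: E 18, C 17, A 10. A has the fewest and is eliminated.
Round 4: C 27, E 18. C has a majority.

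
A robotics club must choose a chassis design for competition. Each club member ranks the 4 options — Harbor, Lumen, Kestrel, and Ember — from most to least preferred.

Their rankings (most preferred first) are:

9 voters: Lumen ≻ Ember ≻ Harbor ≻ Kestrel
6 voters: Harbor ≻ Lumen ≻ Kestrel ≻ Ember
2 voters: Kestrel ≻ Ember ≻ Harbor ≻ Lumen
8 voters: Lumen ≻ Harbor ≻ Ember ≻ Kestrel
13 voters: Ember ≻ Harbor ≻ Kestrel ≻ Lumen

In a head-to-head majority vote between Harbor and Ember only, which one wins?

Ember

Ballots ranking Harbor above Ember: 6+8 = 14.
Ballots ranking Ember above Harbor: 9+2+13 = 24.
Ember wins the head-to-head, 24–14.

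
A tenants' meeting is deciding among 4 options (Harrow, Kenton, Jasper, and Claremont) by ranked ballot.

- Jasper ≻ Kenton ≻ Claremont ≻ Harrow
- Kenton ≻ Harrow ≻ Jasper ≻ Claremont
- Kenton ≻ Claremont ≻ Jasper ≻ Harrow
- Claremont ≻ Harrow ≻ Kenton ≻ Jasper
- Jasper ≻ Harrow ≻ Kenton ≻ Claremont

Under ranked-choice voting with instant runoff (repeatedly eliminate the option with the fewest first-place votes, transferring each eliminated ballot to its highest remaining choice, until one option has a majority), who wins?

Kenton

Round 1: Kenton 2, Jasper 2, Claremont 1, Harrow 0. Harrow has the fewest and is eliminated.
Round 2: Kenton 2, Jasper 2, Claremont 1. Claremont has the fewest and is eliminated.
Round 3: Kenton 3, Jasper 2. Kenton has a majority.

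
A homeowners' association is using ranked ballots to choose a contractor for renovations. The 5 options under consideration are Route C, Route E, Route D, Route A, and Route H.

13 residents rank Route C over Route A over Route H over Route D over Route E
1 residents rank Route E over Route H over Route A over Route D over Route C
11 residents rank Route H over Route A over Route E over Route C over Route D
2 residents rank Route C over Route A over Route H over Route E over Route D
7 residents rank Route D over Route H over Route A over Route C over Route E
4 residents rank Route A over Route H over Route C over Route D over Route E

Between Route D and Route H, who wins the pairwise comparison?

Ballots ranking Route D above Route H: 7.
Ballots ranking Route H above Route D: 13+1+11+2+4 = 31.
Route H wins the head-to-head, 31–7.

Route H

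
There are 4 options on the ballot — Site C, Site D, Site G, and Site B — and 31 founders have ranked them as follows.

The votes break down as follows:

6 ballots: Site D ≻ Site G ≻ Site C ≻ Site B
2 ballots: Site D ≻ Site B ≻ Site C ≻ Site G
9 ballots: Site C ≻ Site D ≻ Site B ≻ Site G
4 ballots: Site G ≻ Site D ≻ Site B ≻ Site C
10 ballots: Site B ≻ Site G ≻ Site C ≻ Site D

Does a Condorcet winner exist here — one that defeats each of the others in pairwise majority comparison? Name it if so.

Head-to-head results (31 voters total):
Site C vs Site D: Site C wins 19–12.
Site C vs Site G: Site G wins 20–11.
Site C vs Site B: Site B wins 16–15.
Site D vs Site G: Site D wins 17–14.
Site D vs Site B: Site D wins 21–10.
Site G vs Site B: Site B wins 21–10.
No candidate beats all others: Site C beats Site D beats Site G beats Site C, a majority cycle.

No Condorcet winner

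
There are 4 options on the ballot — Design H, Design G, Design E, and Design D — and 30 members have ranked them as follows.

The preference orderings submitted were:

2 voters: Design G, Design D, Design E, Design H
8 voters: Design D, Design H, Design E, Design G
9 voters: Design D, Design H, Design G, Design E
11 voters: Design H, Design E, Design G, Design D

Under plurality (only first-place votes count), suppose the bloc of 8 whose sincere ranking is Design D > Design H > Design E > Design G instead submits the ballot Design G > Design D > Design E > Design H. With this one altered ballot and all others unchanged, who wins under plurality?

Design H

First-place totals with the altered ballot: Design H 11, Design G 10, Design E 0, Design D 9.
The switch changes the winner from Design D to Design H.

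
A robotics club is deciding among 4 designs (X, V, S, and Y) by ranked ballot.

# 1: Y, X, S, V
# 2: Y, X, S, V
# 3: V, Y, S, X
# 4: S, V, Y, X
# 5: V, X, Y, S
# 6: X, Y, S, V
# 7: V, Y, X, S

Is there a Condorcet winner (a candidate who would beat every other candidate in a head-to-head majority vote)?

Head-to-head results (7 voters total):
X vs V: V wins 4–3.
X vs S: X wins 5–2.
X vs Y: Y wins 5–2.
V vs S: S wins 4–3.
V vs Y: V wins 4–3.
S vs Y: Y wins 6–1.
No candidate beats all others: X beats S beats V beats X, a majority cycle.

No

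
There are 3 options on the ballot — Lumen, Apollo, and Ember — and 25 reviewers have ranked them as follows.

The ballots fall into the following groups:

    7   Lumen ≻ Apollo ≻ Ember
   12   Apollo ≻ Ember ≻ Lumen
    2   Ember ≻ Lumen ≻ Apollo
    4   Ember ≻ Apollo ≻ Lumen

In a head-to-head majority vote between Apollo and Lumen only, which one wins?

Apollo

Ballots ranking Apollo above Lumen: 12+4 = 16.
Ballots ranking Lumen above Apollo: 7+2 = 9.
Apollo wins the head-to-head, 16–9.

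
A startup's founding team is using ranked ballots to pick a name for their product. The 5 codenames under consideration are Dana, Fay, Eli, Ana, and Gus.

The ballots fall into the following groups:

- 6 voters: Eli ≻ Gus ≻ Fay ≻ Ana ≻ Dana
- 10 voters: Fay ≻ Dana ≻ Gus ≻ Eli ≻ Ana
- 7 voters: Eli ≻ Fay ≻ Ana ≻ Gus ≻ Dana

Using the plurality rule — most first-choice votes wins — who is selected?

First-place vote totals:
  Dana: 0
  Fay: 10
  Eli: 13
  Ana: 0
  Gus: 0
Eli has the most first-place votes.

Eli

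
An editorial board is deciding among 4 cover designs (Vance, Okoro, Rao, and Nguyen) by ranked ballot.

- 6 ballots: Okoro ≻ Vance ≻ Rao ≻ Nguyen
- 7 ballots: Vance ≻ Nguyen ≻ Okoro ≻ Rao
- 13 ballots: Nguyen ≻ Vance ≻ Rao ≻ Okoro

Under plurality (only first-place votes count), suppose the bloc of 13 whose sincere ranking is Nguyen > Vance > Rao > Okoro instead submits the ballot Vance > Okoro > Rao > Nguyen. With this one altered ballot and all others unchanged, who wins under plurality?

First-place totals with the altered ballot: Vance 20, Okoro 6, Rao 0, Nguyen 0.
The switch changes the winner from Nguyen to Vance.

Vance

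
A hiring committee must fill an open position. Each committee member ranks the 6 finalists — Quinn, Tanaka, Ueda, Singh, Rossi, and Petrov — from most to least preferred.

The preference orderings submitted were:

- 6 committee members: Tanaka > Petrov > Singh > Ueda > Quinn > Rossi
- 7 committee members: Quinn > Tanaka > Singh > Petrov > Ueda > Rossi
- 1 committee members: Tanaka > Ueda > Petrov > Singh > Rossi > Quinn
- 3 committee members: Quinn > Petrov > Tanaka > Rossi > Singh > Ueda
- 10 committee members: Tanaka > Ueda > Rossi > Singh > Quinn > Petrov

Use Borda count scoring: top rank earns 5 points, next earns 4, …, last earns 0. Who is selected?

Borda scores:
  Quinn: 6·1 + 7·5 + 0 + 3·5 + 10·1 = 66
  Tanaka: 6·5 + 7·4 + 5 + 3·3 + 10·5 = 122
  Ueda: 6·2 + 7·1 + 4 + 3·0 + 10·4 = 63
  Singh: 6·3 + 7·3 + 2 + 3·1 + 10·2 = 64
  Rossi: 6·0 + 7·0 + 1 + 3·2 + 10·3 = 37
  Petrov: 6·4 + 7·2 + 3 + 3·4 + 10·0 = 53
Tanaka has the highest total.

Tanaka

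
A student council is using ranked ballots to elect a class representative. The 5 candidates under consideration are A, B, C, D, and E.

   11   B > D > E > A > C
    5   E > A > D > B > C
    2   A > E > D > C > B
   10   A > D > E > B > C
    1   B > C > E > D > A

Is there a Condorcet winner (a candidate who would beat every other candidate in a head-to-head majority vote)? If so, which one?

Head-to-head results (29 voters total):
A vs B: A wins 17–12.
A vs C: A wins 28–1.
A vs D: A wins 17–12.
A vs E: E wins 17–12.
B vs C: B wins 27–2.
B vs D: D wins 17–12.
B vs E: E wins 17–12.
C vs D: D wins 28–1.
C vs E: E wins 28–1.
D vs E: D wins 21–8.
No candidate beats all others: A beats D beats E beats A, a majority cycle.

There is no Condorcet winner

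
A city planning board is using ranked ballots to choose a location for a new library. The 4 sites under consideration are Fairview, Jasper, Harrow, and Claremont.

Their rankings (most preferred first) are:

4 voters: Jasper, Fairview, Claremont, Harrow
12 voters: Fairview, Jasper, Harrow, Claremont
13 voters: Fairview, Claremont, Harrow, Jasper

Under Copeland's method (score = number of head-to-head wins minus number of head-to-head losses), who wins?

Pairwise results:
  Fairview vs Jasper: Fairview wins 25–4.
  Fairview vs Harrow: Fairview wins 29–0.
  Fairview vs Claremont: Fairview wins 29–0.
  Jasper vs Harrow: Jasper wins 16–13.
  Jasper vs Claremont: Jasper wins 16–13.
  Harrow vs Claremont: Claremont wins 17–12.
Copeland scores (wins − losses):
  Fairview: 3 − 0 = 3
  Jasper: 2 − 1 = 1
  Harrow: 0 − 3 = -3
  Claremont: 1 − 2 = -1
Fairview has the best Copeland score.

Fairview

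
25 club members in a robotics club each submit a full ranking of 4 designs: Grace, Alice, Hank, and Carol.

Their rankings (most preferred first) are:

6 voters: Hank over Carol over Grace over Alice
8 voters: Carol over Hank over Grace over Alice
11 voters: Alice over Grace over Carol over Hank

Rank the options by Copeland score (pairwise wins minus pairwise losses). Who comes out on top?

Pairwise results:
  Grace vs Alice: Grace wins 14–11.
  Grace vs Hank: Hank wins 14–11.
  Grace vs Carol: Carol wins 14–11.
  Alice vs Hank: Hank wins 14–11.
  Alice vs Carol: Carol wins 14–11.
  Hank vs Carol: Carol wins 19–6.
Copeland scores (wins − losses):
  Grace: 1 − 2 = -1
  Alice: 0 − 3 = -3
  Hank: 2 − 1 = 1
  Carol: 3 − 0 = 3
Carol has the best Copeland score.

Carol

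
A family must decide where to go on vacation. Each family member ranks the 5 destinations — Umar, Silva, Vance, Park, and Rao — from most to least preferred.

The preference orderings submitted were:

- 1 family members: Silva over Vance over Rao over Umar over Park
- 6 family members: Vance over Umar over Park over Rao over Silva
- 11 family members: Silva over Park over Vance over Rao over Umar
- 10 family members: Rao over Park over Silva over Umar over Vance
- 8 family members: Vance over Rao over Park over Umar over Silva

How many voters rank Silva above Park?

12

Ballots ranking Silva above Park: 1+11 = 12.
Ballots ranking Park above Silva: 6+10+8 = 24.
So 12 of 36 voters prefer Silva to Park.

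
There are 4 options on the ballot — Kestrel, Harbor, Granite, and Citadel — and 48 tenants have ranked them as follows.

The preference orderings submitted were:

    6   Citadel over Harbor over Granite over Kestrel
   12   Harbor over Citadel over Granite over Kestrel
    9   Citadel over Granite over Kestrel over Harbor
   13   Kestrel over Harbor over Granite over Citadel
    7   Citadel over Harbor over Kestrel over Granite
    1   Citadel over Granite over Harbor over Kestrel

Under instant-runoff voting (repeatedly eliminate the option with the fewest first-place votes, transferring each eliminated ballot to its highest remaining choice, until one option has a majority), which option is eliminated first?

Round 1: Citadel 23, Kestrel 13, Harbor 12, Granite 0. Granite has the fewest and is eliminated.
Round 2: Citadel 23, Kestrel 13, Harbor 12. Harbor has the fewest and is eliminated.
Round 3: Citadel 35, Kestrel 13. Citadel has a majority.

Granite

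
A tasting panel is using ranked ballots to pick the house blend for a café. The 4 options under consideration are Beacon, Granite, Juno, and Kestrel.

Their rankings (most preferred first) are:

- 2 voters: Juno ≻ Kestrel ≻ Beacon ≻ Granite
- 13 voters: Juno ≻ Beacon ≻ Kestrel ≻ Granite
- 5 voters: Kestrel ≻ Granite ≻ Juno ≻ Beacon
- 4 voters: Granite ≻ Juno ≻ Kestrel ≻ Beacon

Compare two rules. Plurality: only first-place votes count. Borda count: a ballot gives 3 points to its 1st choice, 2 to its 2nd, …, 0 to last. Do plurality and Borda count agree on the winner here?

Yes

Plurality first-place counts: Beacon 0, Granite 4, Juno 15, Kestrel 5 → Juno.
Borda totals: Beacon 28, Granite 22, Juno 58, Kestrel 36 → Juno.
The two rules agree on Juno.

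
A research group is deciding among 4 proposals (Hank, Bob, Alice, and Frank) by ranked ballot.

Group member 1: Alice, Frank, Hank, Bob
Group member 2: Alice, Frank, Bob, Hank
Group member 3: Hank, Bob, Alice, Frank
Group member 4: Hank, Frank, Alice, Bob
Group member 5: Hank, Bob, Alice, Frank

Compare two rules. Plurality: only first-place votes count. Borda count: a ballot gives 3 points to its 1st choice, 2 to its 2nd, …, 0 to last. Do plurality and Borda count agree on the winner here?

Plurality first-place counts: Hank 3, Bob 0, Alice 2, Frank 0 → Hank.
Borda totals: Hank 10, Bob 5, Alice 9, Frank 6 → Hank.
The two rules agree on Hank.

Yes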